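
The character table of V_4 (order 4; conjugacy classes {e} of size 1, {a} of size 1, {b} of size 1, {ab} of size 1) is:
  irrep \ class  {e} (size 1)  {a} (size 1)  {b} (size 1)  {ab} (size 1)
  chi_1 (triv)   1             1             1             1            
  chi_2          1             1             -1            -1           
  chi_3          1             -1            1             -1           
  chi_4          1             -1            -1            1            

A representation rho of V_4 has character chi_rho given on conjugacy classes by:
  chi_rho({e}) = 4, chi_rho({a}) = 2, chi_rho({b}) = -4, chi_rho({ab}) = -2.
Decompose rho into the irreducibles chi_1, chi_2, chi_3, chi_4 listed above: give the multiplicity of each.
Multiplicities: chi_1: 0, chi_2: 3, chi_3: 0, chi_4: 1.

Working: Use <chi_rho, chi> = (1/|G|) sum_C |C| * chi_rho(C) * conj(chi(C)) with |G| = 4 for each irreducible chi in the table:
  <chi_rho, chi_1> = (1/4)[1*(4)*conj(1) + 1*(2)*conj(1) + 1*(-4)*conj(1) + 1*(-2)*conj(1)]
      = (1/4)[(4) + (2) + (-4) + (-2)] = 0/4 = 0
  <chi_rho, chi_2> = (1/4)[1*(4)*conj(1) + 1*(2)*conj(1) + 1*(-4)*conj(-1) + 1*(-2)*conj(-1)]
      = (1/4)[(4) + (2) + (4) + (2)] = 12/4 = 3
  <chi_rho, chi_3> = (1/4)[1*(4)*conj(1) + 1*(2)*conj(-1) + 1*(-4)*conj(1) + 1*(-2)*conj(-1)]
      = (1/4)[(4) + (-2) + (-4) + (2)] = 0/4 = 0
  <chi_rho, chi_4> = (1/4)[1*(4)*conj(1) + 1*(2)*conj(-1) + 1*(-4)*conj(-1) + 1*(-2)*conj(1)]
      = (1/4)[(4) + (-2) + (4) + (-2)] = 4/4 = 1
Dimension check: dim(rho) = sum (mult * dim) = 0*1 + 3*1 + 0*1 + 1*1 = 4 = chi_rho(e) = 4.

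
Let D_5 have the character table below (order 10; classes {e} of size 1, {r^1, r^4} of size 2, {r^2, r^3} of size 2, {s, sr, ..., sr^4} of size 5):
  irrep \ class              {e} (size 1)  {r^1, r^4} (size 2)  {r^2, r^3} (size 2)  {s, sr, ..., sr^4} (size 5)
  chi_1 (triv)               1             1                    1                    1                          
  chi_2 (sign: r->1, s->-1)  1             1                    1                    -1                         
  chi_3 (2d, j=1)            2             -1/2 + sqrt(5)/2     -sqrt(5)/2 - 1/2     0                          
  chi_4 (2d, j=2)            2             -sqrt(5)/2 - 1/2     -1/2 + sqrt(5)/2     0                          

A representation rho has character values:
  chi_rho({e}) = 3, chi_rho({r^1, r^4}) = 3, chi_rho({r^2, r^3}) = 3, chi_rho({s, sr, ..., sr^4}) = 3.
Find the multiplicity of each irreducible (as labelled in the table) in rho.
Multiplicities: chi_1: 3, chi_2: 0, chi_3: 0, chi_4: 0.

Derivation: Use <chi_rho, chi> = (1/|G|) sum_C |C| * chi_rho(C) * conj(chi(C)) with |G| = 10 for each irreducible chi in the table:
  <chi_rho, chi_1> = (1/10)[1*(3)*conj(1) + 2*(3)*conj(1) + 2*(3)*conj(1) + 5*(3)*conj(1)]
      = (1/10)[(3) + (6) + (6) + (15)] = 30/10 = 3
  <chi_rho, chi_2> = (1/10)[1*(3)*conj(1) + 2*(3)*conj(1) + 2*(3)*conj(1) + 5*(3)*conj(-1)]
      = (1/10)[(3) + (6) + (6) + (-15)] = 0/10 = 0
  <chi_rho, chi_3> = (1/10)[1*(3)*conj(2) + 2*(3)*conj(-1/2 + sqrt(5)/2) + 2*(3)*conj(-sqrt(5)/2 - 1/2) + 5*(3)*conj(0)]
      = (1/10)[(6) + (-3 + 3*sqrt(5)) + (-3*sqrt(5) - 3) + (0)] = 0/10 = 0
  <chi_rho, chi_4> = (1/10)[1*(3)*conj(2) + 2*(3)*conj(-sqrt(5)/2 - 1/2) + 2*(3)*conj(-1/2 + sqrt(5)/2) + 5*(3)*conj(0)]
      = (1/10)[(6) + (-3*sqrt(5) - 3) + (-3 + 3*sqrt(5)) + (0)] = 0/10 = 0
Dimension check: dim(rho) = sum (mult * dim) = 3*1 + 0*1 + 0*2 + 0*2 = 3 = chi_rho(e) = 3.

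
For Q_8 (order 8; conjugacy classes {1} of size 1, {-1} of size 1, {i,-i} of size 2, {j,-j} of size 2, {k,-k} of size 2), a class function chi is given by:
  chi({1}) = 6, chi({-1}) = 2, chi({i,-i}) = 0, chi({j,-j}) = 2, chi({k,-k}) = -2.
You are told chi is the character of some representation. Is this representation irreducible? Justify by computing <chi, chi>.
Not irreducible (reducible): <chi, chi> = 7 > 1.

Argument: <chi, chi> = (1/|G|) sum_C |C| * |chi(C)|^2 = (1/8)[1*|6|^2 + 1*|2|^2 + 2*|0|^2 + 2*|2|^2 + 2*|-2|^2]
  = (1/8)[(36) + (4) + (0) + (8) + (8)] = 56/8 = 7.
A character is irreducible iff <chi, chi> = 1, so this representation is reducible.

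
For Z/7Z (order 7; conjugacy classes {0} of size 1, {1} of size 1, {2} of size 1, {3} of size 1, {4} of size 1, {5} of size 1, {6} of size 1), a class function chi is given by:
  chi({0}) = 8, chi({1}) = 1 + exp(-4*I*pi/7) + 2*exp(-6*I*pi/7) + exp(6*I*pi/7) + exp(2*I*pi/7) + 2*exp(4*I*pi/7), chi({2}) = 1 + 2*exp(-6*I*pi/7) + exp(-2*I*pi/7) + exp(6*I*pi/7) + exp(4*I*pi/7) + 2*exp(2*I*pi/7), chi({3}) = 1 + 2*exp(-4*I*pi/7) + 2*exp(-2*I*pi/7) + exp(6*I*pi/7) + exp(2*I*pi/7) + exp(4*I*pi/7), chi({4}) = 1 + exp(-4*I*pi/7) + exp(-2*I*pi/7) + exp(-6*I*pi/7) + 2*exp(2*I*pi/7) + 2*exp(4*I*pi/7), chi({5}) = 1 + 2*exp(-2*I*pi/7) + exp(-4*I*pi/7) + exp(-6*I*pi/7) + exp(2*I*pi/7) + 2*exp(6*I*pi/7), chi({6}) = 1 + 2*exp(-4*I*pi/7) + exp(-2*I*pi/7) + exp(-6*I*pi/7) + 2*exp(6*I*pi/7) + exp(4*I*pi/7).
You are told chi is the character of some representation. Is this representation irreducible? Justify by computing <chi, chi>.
Not irreducible (reducible): <chi, chi> = 12 > 1.

Solution. <chi, chi> = (1/|G|) sum_C |C| * |chi(C)|^2 = (1/7)[1*|8|^2 + 1*|1 + exp(-4*I*pi/7) + 2*exp(-6*I*pi/7) + exp(6*I*pi/7) + exp(2*I*pi/7) + 2*exp(4*I*pi/7)|^2 + 1*|1 + 2*exp(-6*I*pi/7) + exp(-2*I*pi/7) + exp(6*I*pi/7) + exp(4*I*pi/7) + 2*exp(2*I*pi/7)|^2 + 1*|1 + 2*exp(-4*I*pi/7) + 2*exp(-2*I*pi/7) + exp(6*I*pi/7) + exp(2*I*pi/7) + exp(4*I*pi/7)|^2 + 1*|1 + exp(-4*I*pi/7) + exp(-2*I*pi/7) + exp(-6*I*pi/7) + 2*exp(2*I*pi/7) + 2*exp(4*I*pi/7)|^2 + 1*|1 + 2*exp(-2*I*pi/7) + exp(-4*I*pi/7) + exp(-6*I*pi/7) + exp(2*I*pi/7) + 2*exp(6*I*pi/7)|^2 + 1*|1 + 2*exp(-4*I*pi/7) + exp(-2*I*pi/7) + exp(-6*I*pi/7) + 2*exp(6*I*pi/7) + exp(4*I*pi/7)|^2]
  = (1/7)[(64) + (12 + 9*exp(-4*I*pi/7) + 9*exp(-2*I*pi/7) + 8*exp(-6*I*pi/7) + 8*exp(6*I*pi/7) + 9*exp(2*I*pi/7) + 9*exp(4*I*pi/7)) + (12 + 9*exp(-4*I*pi/7) + 8*exp(-2*I*pi/7) + 9*exp(-6*I*pi/7) + 9*exp(6*I*pi/7) + 8*exp(2*I*pi/7) + 9*exp(4*I*pi/7)) + (12 + 8*exp(-4*I*pi/7) + 9*exp(-2*I*pi/7) + 9*exp(-6*I*pi/7) + 9*exp(6*I*pi/7) + 9*exp(2*I*pi/7) + 8*exp(4*I*pi/7)) + (12 + 8*exp(-4*I*pi/7) + 9*exp(-2*I*pi/7) + 9*exp(-6*I*pi/7) + 9*exp(6*I*pi/7) + 9*exp(2*I*pi/7) + 8*exp(4*I*pi/7)) + (12 + 9*exp(-4*I*pi/7) + 8*exp(-2*I*pi/7) + 9*exp(-6*I*pi/7) + 9*exp(6*I*pi/7) + 8*exp(2*I*pi/7) + 9*exp(4*I*pi/7)) + (12 + 9*exp(-4*I*pi/7) + 9*exp(-2*I*pi/7) + 8*exp(-6*I*pi/7) + 8*exp(6*I*pi/7) + 9*exp(2*I*pi/7) + 9*exp(4*I*pi/7))] = 84/7 = 12.
(Exp terms are combined using exp(i*s)*conj(exp(i*t)) = exp(i*(s-t)), and sums of them are collapsed using the identity that for every m > 1 the m distinct m-th roots of unity sum to 0, e.g. 1 + exp(2*I*pi/3) + exp(-2*I*pi/3) = 0.)
A character is irreducible iff <chi, chi> = 1, so this representation is reducible.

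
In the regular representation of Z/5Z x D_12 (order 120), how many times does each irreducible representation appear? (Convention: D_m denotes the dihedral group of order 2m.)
Each irreducible V_i of dimension d_i appears with multiplicity d_i, i.e. rho_reg = (direct sum over all irreducibles V_i) d_i V_i. The irreducible dimensions for Z/5Z x D_12 are 1, 1, 1, 1, 1, 1, 1, 1, 1, 1, 1, 1, 1, 1, 1, 1, 1, 1, 1, 1, 2, 2, 2, 2, 2, 2, 2, 2, 2, 2, 2, 2, 2, 2, 2, 2, 2, 2, 2, 2, 2, 2, 2, 2, 2: 20 irreducibles of dimension 1, each with multiplicity 1; 25 irreducibles of dimension 2, each with multiplicity 2. Total dimension 20*1*1 + 25*2*2 = 120 = |G|.

Derivation: General theorem: in the regular representation of a finite group G, each irreducible appears with multiplicity equal to its dimension. Check: dim(rho_reg) = sum d_i^2 = 1 + 1 + 1 + 1 + 1 + 1 + 1 + 1 + 1 + 1 + 1 + 1 + 1 + 1 + 1 + 1 + 1 + 1 + 1 + 1 + 4 + 4 + 4 + 4 + 4 + 4 + 4 + 4 + 4 + 4 + 4 + 4 + 4 + 4 + 4 + 4 + 4 + 4 + 4 + 4 + 4 + 4 + 4 + 4 + 4 = 120 = |G|.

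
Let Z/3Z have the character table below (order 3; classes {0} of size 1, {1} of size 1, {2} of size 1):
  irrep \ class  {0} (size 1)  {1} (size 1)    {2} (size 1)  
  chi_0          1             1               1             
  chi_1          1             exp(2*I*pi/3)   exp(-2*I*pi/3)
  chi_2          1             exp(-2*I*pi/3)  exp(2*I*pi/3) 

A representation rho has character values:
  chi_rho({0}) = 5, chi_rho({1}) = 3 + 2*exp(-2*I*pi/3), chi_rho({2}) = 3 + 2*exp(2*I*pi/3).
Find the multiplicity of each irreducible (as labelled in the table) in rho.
Multiplicities: chi_0: 3, chi_1: 0, chi_2: 2.

Working: Use <chi_rho, chi> = (1/|G|) sum_C |C| * chi_rho(C) * conj(chi(C)) with |G| = 3 for each irreducible chi in the table:
  <chi_rho, chi_0> = (1/3)[1*(5)*conj(1) + 1*(3 + 2*exp(-2*I*pi/3))*conj(1) + 1*(3 + 2*exp(2*I*pi/3))*conj(1)]
      = (1/3)[(5) + (3 + 2*exp(-2*I*pi/3)) + (3 + 2*exp(2*I*pi/3))] = 9/3 = 3
  <chi_rho, chi_1> = (1/3)[1*(5)*conj(1) + 1*(3 + 2*exp(-2*I*pi/3))*conj(exp(2*I*pi/3)) + 1*(3 + 2*exp(2*I*pi/3))*conj(exp(-2*I*pi/3))]
      = (1/3)[(5) + (3*exp(-2*I*pi/3) + 2*exp(2*I*pi/3)) + (2*exp(-2*I*pi/3) + 3*exp(2*I*pi/3))] = 0/3 = 0
  <chi_rho, chi_2> = (1/3)[1*(5)*conj(1) + 1*(3 + 2*exp(-2*I*pi/3))*conj(exp(-2*I*pi/3)) + 1*(3 + 2*exp(2*I*pi/3))*conj(exp(2*I*pi/3))]
      = (1/3)[(5) + (2 + 3*exp(2*I*pi/3)) + (2 + 3*exp(-2*I*pi/3))] = 6/3 = 2
(Exp terms are combined using exp(i*s)*conj(exp(i*t)) = exp(i*(s-t)), and sums of them are collapsed using the identity that for every m > 1 the m distinct m-th roots of unity sum to 0, e.g. 1 + exp(2*I*pi/3) + exp(-2*I*pi/3) = 0.)
Dimension check: dim(rho) = sum (mult * dim) = 3*1 + 0*1 + 2*1 = 5 = chi_rho(e) = 5.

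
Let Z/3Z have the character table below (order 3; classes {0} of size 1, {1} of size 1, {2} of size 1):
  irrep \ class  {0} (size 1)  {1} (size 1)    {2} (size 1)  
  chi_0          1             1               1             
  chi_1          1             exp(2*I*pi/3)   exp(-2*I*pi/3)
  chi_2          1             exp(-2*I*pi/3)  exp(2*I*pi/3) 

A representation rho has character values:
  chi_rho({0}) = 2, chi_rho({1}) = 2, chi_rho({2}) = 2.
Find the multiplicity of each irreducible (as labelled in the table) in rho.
Multiplicities: chi_0: 2, chi_1: 0, chi_2: 0.

Why: Use <chi_rho, chi> = (1/|G|) sum_C |C| * chi_rho(C) * conj(chi(C)) with |G| = 3 for each irreducible chi in the table:
  <chi_rho, chi_0> = (1/3)[1*(2)*conj(1) + 1*(2)*conj(1) + 1*(2)*conj(1)]
      = (1/3)[(2) + (2) + (2)] = 6/3 = 2
  <chi_rho, chi_1> = (1/3)[1*(2)*conj(1) + 1*(2)*conj(exp(2*I*pi/3)) + 1*(2)*conj(exp(-2*I*pi/3))]
      = (1/3)[(2) + (2*exp(-2*I*pi/3)) + (2*exp(2*I*pi/3))] = 0/3 = 0
  <chi_rho, chi_2> = (1/3)[1*(2)*conj(1) + 1*(2)*conj(exp(-2*I*pi/3)) + 1*(2)*conj(exp(2*I*pi/3))]
      = (1/3)[(2) + (2*exp(2*I*pi/3)) + (2*exp(-2*I*pi/3))] = 0/3 = 0
(Exp terms are combined using exp(i*s)*conj(exp(i*t)) = exp(i*(s-t)), and sums of them are collapsed using the identity that for every m > 1 the m distinct m-th roots of unity sum to 0, e.g. 1 + exp(2*I*pi/3) + exp(-2*I*pi/3) = 0.)
Dimension check: dim(rho) = sum (mult * dim) = 2*1 + 0*1 + 0*1 = 2 = chi_rho(e) = 2.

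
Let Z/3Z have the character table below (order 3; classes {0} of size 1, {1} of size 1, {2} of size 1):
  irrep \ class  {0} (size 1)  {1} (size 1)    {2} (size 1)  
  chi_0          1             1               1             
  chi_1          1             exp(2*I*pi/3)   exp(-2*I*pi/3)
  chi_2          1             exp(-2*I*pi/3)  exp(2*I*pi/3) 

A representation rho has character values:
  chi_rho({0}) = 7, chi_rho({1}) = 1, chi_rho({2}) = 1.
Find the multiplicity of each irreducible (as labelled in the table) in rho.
Multiplicities: chi_0: 3, chi_1: 2, chi_2: 2.

Proof sketch: Use <chi_rho, chi> = (1/|G|) sum_C |C| * chi_rho(C) * conj(chi(C)) with |G| = 3 for each irreducible chi in the table:
  <chi_rho, chi_0> = (1/3)[1*(7)*conj(1) + 1*(1)*conj(1) + 1*(1)*conj(1)]
      = (1/3)[(7) + (1) + (1)] = 9/3 = 3
  <chi_rho, chi_1> = (1/3)[1*(7)*conj(1) + 1*(1)*conj(exp(2*I*pi/3)) + 1*(1)*conj(exp(-2*I*pi/3))]
      = (1/3)[(7) + (2 + 3*exp(-2*I*pi/3) + 2*exp(2*I*pi/3)) + (2 + 2*exp(-2*I*pi/3) + 3*exp(2*I*pi/3))] = 6/3 = 2
  <chi_rho, chi_2> = (1/3)[1*(7)*conj(1) + 1*(1)*conj(exp(-2*I*pi/3)) + 1*(1)*conj(exp(2*I*pi/3))]
      = (1/3)[(7) + (2 + 2*exp(-2*I*pi/3) + 3*exp(2*I*pi/3)) + (2 + 3*exp(-2*I*pi/3) + 2*exp(2*I*pi/3))] = 6/3 = 2
(Exp terms are combined using exp(i*s)*conj(exp(i*t)) = exp(i*(s-t)), and sums of them are collapsed using the identity that for every m > 1 the m distinct m-th roots of unity sum to 0, e.g. 1 + exp(2*I*pi/3) + exp(-2*I*pi/3) = 0.)
Dimension check: dim(rho) = sum (mult * dim) = 3*1 + 2*1 + 2*1 = 7 = chi_rho(e) = 7.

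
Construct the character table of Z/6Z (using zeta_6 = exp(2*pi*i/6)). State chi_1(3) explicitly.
Character table of Z/6Z (irreps indexed chi_0,...,chi_5 with chi_k(m) = zeta_6^(k*m), zeta_6 = exp(2*pi*i/6)):
  irrep \ class  {0} (size 1)  {1} (size 1)    {2} (size 1)    {3} (size 1)  {4} (size 1)    {5} (size 1)  
  chi_0          1             1               1               1             1               1             
  chi_1          1             exp(I*pi/3)     exp(2*I*pi/3)   -1            exp(-2*I*pi/3)  exp(-I*pi/3)  
  chi_2          1             exp(2*I*pi/3)   exp(-2*I*pi/3)  1             exp(2*I*pi/3)   exp(-2*I*pi/3)
  chi_3          1             -1              1               -1            1               -1            
  chi_4          1             exp(-2*I*pi/3)  exp(2*I*pi/3)   1             exp(-2*I*pi/3)  exp(2*I*pi/3) 
  chi_5          1             exp(-I*pi/3)    exp(-2*I*pi/3)  -1            exp(2*I*pi/3)   exp(I*pi/3)   

Spot check: chi_1(3) = zeta_6^(1*3) = zeta_6^3 = -1.

Z/6Z is abelian, so all 6 irreducible complex representations are 1-dimensional. They are given by chi_k(m) = zeta_6^(k*m) for k = 0,...,5. Row orthogonality: sum_m chi_k(m) conj(chi_l(m)) = 6 * [k = l].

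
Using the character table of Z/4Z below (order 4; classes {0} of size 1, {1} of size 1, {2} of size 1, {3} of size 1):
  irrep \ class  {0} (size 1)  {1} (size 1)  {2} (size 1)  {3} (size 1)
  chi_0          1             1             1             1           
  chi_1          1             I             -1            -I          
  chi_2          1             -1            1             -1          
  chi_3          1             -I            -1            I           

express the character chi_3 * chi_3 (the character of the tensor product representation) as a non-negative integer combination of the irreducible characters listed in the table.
chi_3 tensor chi_3 = chi_2 (all other irreducibles have multiplicity 0).

Explanation: The character of a tensor product is the pointwise product (chi_3 * chi_3)(C) = chi_3(C) * chi_3(C):
  {0}: (1)*(1), {1}: (-I)*(-I), {2}: (-1)*(-1), {3}: (I)*(I)
so (chi_3 * chi_3) takes values
  {0} -> 1, {1} -> -1, {2} -> 1, {3} -> -1.
Now take the inner product of this character with each irreducible chi from the table, <chi_3*chi_3, chi> = (1/4) sum_C |C| (chi_3*chi_3)(C) conj(chi(C)):
  <chi_3*chi_3, chi_0> = (1/4)[1*(1)*conj(1) + 1*(-1)*conj(1) + 1*(1)*conj(1) + 1*(-1)*conj(1)]
      = (1/4)[(1) + (-1) + (1) + (-1)] = 0/4 = 0
  <chi_3*chi_3, chi_1> = (1/4)[1*(1)*conj(1) + 1*(-1)*conj(I) + 1*(1)*conj(-1) + 1*(-1)*conj(-I)]
      = (1/4)[(1) + (I) + (-1) + (-I)] = 0/4 = 0
  <chi_3*chi_3, chi_2> = (1/4)[1*(1)*conj(1) + 1*(-1)*conj(-1) + 1*(1)*conj(1) + 1*(-1)*conj(-1)]
      = (1/4)[(1) + (1) + (1) + (1)] = 4/4 = 1
  <chi_3*chi_3, chi_3> = (1/4)[1*(1)*conj(1) + 1*(-1)*conj(-I) + 1*(1)*conj(-1) + 1*(-1)*conj(I)]
      = (1/4)[(1) + (-I) + (-1) + (I)] = 0/4 = 0
(Exp terms are combined using exp(i*s)*conj(exp(i*t)) = exp(i*(s-t)), and sums of them are collapsed using the identity that for every m > 1 the m distinct m-th roots of unity sum to 0, e.g. 1 + exp(2*I*pi/3) + exp(-2*I*pi/3) = 0.)
Hence the multiplicities are chi_2: 1. Dimension check: dim(chi_3)*dim(chi_3) = 1*1 = 1 and sum (mult * dim) = 1*1 = 1.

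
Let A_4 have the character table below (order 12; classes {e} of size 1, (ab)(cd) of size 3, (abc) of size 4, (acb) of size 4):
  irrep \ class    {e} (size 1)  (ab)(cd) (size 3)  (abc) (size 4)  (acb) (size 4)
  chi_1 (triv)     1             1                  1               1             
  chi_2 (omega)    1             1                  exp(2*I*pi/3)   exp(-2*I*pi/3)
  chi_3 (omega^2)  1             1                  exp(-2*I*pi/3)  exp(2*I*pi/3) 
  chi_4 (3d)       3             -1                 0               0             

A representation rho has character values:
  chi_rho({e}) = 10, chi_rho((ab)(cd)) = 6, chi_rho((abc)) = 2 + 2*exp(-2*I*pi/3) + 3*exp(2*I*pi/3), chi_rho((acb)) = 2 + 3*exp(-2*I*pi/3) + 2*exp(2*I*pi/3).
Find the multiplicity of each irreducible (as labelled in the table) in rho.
Multiplicities: chi_1: 2, chi_2: 3, chi_3: 2, chi_4: 1.

Justification: Use <chi_rho, chi> = (1/|G|) sum_C |C| * chi_rho(C) * conj(chi(C)) with |G| = 12 for each irreducible chi in the table:
  <chi_rho, chi_1> = (1/12)[1*(10)*conj(1) + 3*(6)*conj(1) + 4*(2 + 2*exp(-2*I*pi/3) + 3*exp(2*I*pi/3))*conj(1) + 4*(2 + 3*exp(-2*I*pi/3) + 2*exp(2*I*pi/3))*conj(1)]
      = (1/12)[(10) + (18) + (8 + 8*exp(-2*I*pi/3) + 12*exp(2*I*pi/3)) + (8 + 12*exp(-2*I*pi/3) + 8*exp(2*I*pi/3))] = 24/12 = 2
  <chi_rho, chi_2> = (1/12)[1*(10)*conj(1) + 3*(6)*conj(1) + 4*(2 + 2*exp(-2*I*pi/3) + 3*exp(2*I*pi/3))*conj(exp(2*I*pi/3)) + 4*(2 + 3*exp(-2*I*pi/3) + 2*exp(2*I*pi/3))*conj(exp(-2*I*pi/3))]
      = (1/12)[(10) + (18) + (4) + (4)] = 36/12 = 3
  <chi_rho, chi_3> = (1/12)[1*(10)*conj(1) + 3*(6)*conj(1) + 4*(2 + 2*exp(-2*I*pi/3) + 3*exp(2*I*pi/3))*conj(exp(-2*I*pi/3)) + 4*(2 + 3*exp(-2*I*pi/3) + 2*exp(2*I*pi/3))*conj(exp(2*I*pi/3))]
      = (1/12)[(10) + (18) + (8 + 12*exp(-2*I*pi/3) + 8*exp(2*I*pi/3)) + (8 + 8*exp(-2*I*pi/3) + 12*exp(2*I*pi/3))] = 24/12 = 2
  <chi_rho, chi_4> = (1/12)[1*(10)*conj(3) + 3*(6)*conj(-1) + 4*(2 + 2*exp(-2*I*pi/3) + 3*exp(2*I*pi/3))*conj(0) + 4*(2 + 3*exp(-2*I*pi/3) + 2*exp(2*I*pi/3))*conj(0)]
      = (1/12)[(30) + (-18) + (0) + (0)] = 12/12 = 1
(Exp terms are combined using exp(i*s)*conj(exp(i*t)) = exp(i*(s-t)), and sums of them are collapsed using the identity that for every m > 1 the m distinct m-th roots of unity sum to 0, e.g. 1 + exp(2*I*pi/3) + exp(-2*I*pi/3) = 0.)
Dimension check: dim(rho) = sum (mult * dim) = 2*1 + 3*1 + 2*1 + 1*3 = 10 = chi_rho(e) = 10.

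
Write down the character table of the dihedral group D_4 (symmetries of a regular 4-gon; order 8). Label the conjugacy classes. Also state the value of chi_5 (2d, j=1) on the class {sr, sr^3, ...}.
Conjugacy classes: {e} of size 1, {r^2} of size 1, {r^1, r^3} of size 2, {s, sr^2, ...} of size 2, {sr, sr^3, ...} of size 2.
Character table:
  irrep \ class              {e} (size 1)  {r^2} (size 1)  {r^1, r^3} (size 2)  {s, sr^2, ...} (size 2)  {sr, sr^3, ...} (size 2)
  chi_1 (triv)               1             1               1                    1                        1                       
  chi_2 (sign: r->1, s->-1)  1             1               1                    -1                       -1                      
  chi_3 (r->-1, s->1)        1             1               -1                   1                        -1                      
  chi_4 (r->-1, s->-1)       1             1               -1                   -1                       1                       
  chi_5 (2d, j=1)            2             -2              0                    0                        0                       

Spot check: chi_5 (2d, j=1) on {sr, sr^3, ...} = 0.

Justification: D_4 has order 2*4 = 8 with 5 conjugacy classes, hence 5 irreducibles. Sum of squared dims 1 + 1 + 1 + 1 + 4 = 8 = |G|. Linear characters come from the abelianisation; the 2-dimensional irreps have character r^k -> 2*cos(2*pi*j*k/4), reflections -> 0.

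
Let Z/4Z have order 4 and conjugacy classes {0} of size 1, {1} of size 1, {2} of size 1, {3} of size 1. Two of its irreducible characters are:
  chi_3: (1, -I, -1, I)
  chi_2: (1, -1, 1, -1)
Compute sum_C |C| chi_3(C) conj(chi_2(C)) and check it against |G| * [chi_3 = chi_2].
Sum = 0; so <chi_3, chi_2> = 0 (distinct irreducibles are orthogonal).

Derivation: Compute term by term over conjugacy classes (|C| * chi_3(C) * conj(chi_2(C))):
  1*(1)*conj(1) + 1*(-I)*conj(-1) + 1*(-1)*conj(1) + 1*(I)*conj(-1)
  = (1) + (I) + (-1) + (-I)
  = 0.
(Exp terms are combined using exp(i*s)*conj(exp(i*t)) = exp(i*(s-t)), and sums of them are collapsed using the identity that for every m > 1 the m distinct m-th roots of unity sum to 0, e.g. 1 + exp(2*I*pi/3) + exp(-2*I*pi/3) = 0.)
Dividing by |G| = 4 gives 0/4 = 0, matching the row-orthogonality relation <chi_3, chi_2> = [chi_3 = chi_2].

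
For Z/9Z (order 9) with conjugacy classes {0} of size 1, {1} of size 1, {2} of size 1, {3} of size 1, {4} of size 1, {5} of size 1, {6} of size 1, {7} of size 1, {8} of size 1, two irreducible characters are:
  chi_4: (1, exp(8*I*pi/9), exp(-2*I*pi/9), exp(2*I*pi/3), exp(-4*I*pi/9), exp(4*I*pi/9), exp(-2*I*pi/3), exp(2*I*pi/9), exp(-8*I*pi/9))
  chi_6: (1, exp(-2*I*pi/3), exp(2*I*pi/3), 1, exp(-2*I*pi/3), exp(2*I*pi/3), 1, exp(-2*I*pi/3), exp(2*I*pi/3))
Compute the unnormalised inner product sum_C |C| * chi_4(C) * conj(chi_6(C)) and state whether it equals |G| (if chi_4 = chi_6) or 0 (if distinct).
Sum = 0; so <chi_4, chi_6> = 0 (distinct irreducibles are orthogonal).

Argument: Compute term by term over conjugacy classes (|C| * chi_4(C) * conj(chi_6(C))):
  1*(1)*conj(1) + 1*(exp(8*I*pi/9))*conj(exp(-2*I*pi/3)) + 1*(exp(-2*I*pi/9))*conj(exp(2*I*pi/3)) + 1*(exp(2*I*pi/3))*conj(1) + 1*(exp(-4*I*pi/9))*conj(exp(-2*I*pi/3)) + 1*(exp(4*I*pi/9))*conj(exp(2*I*pi/3)) + 1*(exp(-2*I*pi/3))*conj(1) + 1*(exp(2*I*pi/9))*conj(exp(-2*I*pi/3)) + 1*(exp(-8*I*pi/9))*conj(exp(2*I*pi/3))
  = (1) + (exp(-4*I*pi/9)) + (exp(-8*I*pi/9)) + (exp(2*I*pi/3)) + (exp(2*I*pi/9)) + (exp(-2*I*pi/9)) + (exp(-2*I*pi/3)) + (exp(8*I*pi/9)) + (exp(4*I*pi/9))
  = 0.
(Exp terms are combined using exp(i*s)*conj(exp(i*t)) = exp(i*(s-t)), and sums of them are collapsed using the identity that for every m > 1 the m distinct m-th roots of unity sum to 0, e.g. 1 + exp(2*I*pi/3) + exp(-2*I*pi/3) = 0.)
Dividing by |G| = 9 gives 0/9 = 0, matching the row-orthogonality relation <chi_4, chi_6> = [chi_4 = chi_6].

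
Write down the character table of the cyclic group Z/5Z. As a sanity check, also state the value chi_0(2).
Character table of Z/5Z (irreps indexed chi_0,...,chi_4 with chi_k(m) = zeta_5^(k*m), zeta_5 = exp(2*pi*i/5)):
  irrep \ class  {0} (size 1)  {1} (size 1)    {2} (size 1)    {3} (size 1)    {4} (size 1)  
  chi_0          1             1               1               1               1             
  chi_1          1             exp(2*I*pi/5)   exp(4*I*pi/5)   exp(-4*I*pi/5)  exp(-2*I*pi/5)
  chi_2          1             exp(4*I*pi/5)   exp(-2*I*pi/5)  exp(2*I*pi/5)   exp(-4*I*pi/5)
  chi_3          1             exp(-4*I*pi/5)  exp(2*I*pi/5)   exp(-2*I*pi/5)  exp(4*I*pi/5) 
  chi_4          1             exp(-2*I*pi/5)  exp(-4*I*pi/5)  exp(4*I*pi/5)   exp(2*I*pi/5) 

Spot check: chi_0(2) = zeta_5^(0*2) = zeta_5^0 = 1.

Solution. Z/5Z is abelian, so all 5 irreducible complex representations are 1-dimensional. They are given by chi_k(m) = zeta_5^(k*m) for k = 0,...,4. Row orthogonality: sum_m chi_k(m) conj(chi_l(m)) = 5 * [k = l].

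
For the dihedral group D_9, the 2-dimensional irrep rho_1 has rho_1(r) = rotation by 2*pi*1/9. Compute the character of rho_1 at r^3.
chi_{rho_1}(r^3) = 2*cos(2*pi*1*3/9) = -1

Details: rho_1(r^3) is rotation by angle 2*pi*1*3/9, whose trace is 2*cos(2*pi*1*3/9) = -1.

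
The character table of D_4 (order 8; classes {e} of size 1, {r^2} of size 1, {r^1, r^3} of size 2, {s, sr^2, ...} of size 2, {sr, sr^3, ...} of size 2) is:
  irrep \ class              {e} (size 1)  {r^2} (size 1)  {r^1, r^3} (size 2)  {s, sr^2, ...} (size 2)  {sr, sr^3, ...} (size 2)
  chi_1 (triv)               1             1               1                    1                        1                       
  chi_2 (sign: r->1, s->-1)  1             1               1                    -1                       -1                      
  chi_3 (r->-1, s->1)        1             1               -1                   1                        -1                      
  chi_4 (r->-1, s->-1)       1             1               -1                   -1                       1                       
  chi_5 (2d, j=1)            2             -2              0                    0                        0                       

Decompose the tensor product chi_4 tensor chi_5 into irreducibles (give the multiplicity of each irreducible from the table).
chi_4 tensor chi_5 = chi_5 (all other irreducibles have multiplicity 0).

Reasoning: The character of a tensor product is the pointwise product (chi_4 * chi_5)(C) = chi_4(C) * chi_5(C):
  {e}: (1)*(2), {r^2}: (1)*(-2), {r^1, r^3}: (-1)*(0), {s, sr^2, ...}: (-1)*(0), {sr, sr^3, ...}: (1)*(0)
so (chi_4 * chi_5) takes values
  {e} -> 2, {r^2} -> -2, {r^1, r^3} -> 0, {s, sr^2, ...} -> 0, {sr, sr^3, ...} -> 0.
Now take the inner product of this character with each irreducible chi from the table, <chi_4*chi_5, chi> = (1/8) sum_C |C| (chi_4*chi_5)(C) conj(chi(C)):
  <chi_4*chi_5, chi_1> = (1/8)[1*(2)*conj(1) + 1*(-2)*conj(1) + 2*(0)*conj(1) + 2*(0)*conj(1) + 2*(0)*conj(1)]
      = (1/8)[(2) + (-2) + (0) + (0) + (0)] = 0/8 = 0
  <chi_4*chi_5, chi_2> = (1/8)[1*(2)*conj(1) + 1*(-2)*conj(1) + 2*(0)*conj(1) + 2*(0)*conj(-1) + 2*(0)*conj(-1)]
      = (1/8)[(2) + (-2) + (0) + (0) + (0)] = 0/8 = 0
  <chi_4*chi_5, chi_3> = (1/8)[1*(2)*conj(1) + 1*(-2)*conj(1) + 2*(0)*conj(-1) + 2*(0)*conj(1) + 2*(0)*conj(-1)]
      = (1/8)[(2) + (-2) + (0) + (0) + (0)] = 0/8 = 0
  <chi_4*chi_5, chi_4> = (1/8)[1*(2)*conj(1) + 1*(-2)*conj(1) + 2*(0)*conj(-1) + 2*(0)*conj(-1) + 2*(0)*conj(1)]
      = (1/8)[(2) + (-2) + (0) + (0) + (0)] = 0/8 = 0
  <chi_4*chi_5, chi_5> = (1/8)[1*(2)*conj(2) + 1*(-2)*conj(-2) + 2*(0)*conj(0) + 2*(0)*conj(0) + 2*(0)*conj(0)]
      = (1/8)[(4) + (4) + (0) + (0) + (0)] = 8/8 = 1
Hence the multiplicities are chi_5: 1. Dimension check: dim(chi_4)*dim(chi_5) = 1*2 = 2 and sum (mult * dim) = 1*2 = 2.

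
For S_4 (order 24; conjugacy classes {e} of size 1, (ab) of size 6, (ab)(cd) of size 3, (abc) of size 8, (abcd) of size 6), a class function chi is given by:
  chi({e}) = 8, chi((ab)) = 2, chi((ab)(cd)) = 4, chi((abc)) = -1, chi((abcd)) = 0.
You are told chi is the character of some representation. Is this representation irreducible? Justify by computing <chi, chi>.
Not irreducible (reducible): <chi, chi> = 6 > 1.

Solution. <chi, chi> = (1/|G|) sum_C |C| * |chi(C)|^2 = (1/24)[1*|8|^2 + 6*|2|^2 + 3*|4|^2 + 8*|-1|^2 + 6*|0|^2]
  = (1/24)[(64) + (24) + (48) + (8) + (0)] = 144/24 = 6.
A character is irreducible iff <chi, chi> = 1, so this representation is reducible.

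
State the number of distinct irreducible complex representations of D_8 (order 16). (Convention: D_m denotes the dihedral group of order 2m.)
7

Argument: The number of irreducible complex representations of a finite group equals its number of conjugacy classes. D_8 has 7 conjugacy classes (n/2 + 3 for n even), so D_8 (order 16) has exactly 7 irreducible complex representations.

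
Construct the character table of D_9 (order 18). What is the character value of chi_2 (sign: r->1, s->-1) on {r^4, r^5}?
Conjugacy classes: {e} of size 1, {r^1, r^8} of size 2, {r^2, r^7} of size 2, {r^3, r^6} of size 2, {r^4, r^5} of size 2, {s, sr, ..., sr^8} of size 9.
Character table:
  irrep \ class              {e} (size 1)  {r^1, r^8} (size 2)  {r^2, r^7} (size 2)  {r^3, r^6} (size 2)  {r^4, r^5} (size 2)  {s, sr, ..., sr^8} (size 9)
  chi_1 (triv)               1             1                    1                    1                    1                    1                          
  chi_2 (sign: r->1, s->-1)  1             1                    1                    1                    1                    -1                         
  chi_3 (2d, j=1)            2             2*cos(2*pi/9)        2*cos(4*pi/9)        -1                   -2*cos(pi/9)         0                          
  chi_4 (2d, j=2)            2             2*cos(4*pi/9)        -2*cos(pi/9)         -1                   2*cos(2*pi/9)        0                          
  chi_5 (2d, j=3)            2             -1                   -1                   2                    -1                   0                          
  chi_6 (2d, j=4)            2             -2*cos(pi/9)         2*cos(2*pi/9)        -1                   2*cos(4*pi/9)        0                          

Spot check: chi_2 (sign: r->1, s->-1) on {r^4, r^5} = 1.

Derivation: D_9 has order 2*9 = 18 with 6 conjugacy classes, hence 6 irreducibles. Sum of squared dims 1 + 1 + 4 + 4 + 4 + 4 = 18 = |G|. Linear characters come from the abelianisation; the 2-dimensional irreps have character r^k -> 2*cos(2*pi*j*k/9), reflections -> 0.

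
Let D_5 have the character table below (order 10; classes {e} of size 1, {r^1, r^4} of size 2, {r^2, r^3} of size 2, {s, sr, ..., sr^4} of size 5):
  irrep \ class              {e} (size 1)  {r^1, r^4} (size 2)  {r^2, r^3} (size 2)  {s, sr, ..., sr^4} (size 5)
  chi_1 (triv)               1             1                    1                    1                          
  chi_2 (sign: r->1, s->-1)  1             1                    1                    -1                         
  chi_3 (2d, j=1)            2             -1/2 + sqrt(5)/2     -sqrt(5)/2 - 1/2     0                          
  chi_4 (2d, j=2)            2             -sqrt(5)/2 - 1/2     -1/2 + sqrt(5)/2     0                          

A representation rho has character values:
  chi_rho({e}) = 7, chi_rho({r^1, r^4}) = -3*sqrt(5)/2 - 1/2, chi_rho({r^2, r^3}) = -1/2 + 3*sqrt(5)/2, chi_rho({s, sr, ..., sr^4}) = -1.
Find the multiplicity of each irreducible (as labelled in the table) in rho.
Multiplicities: chi_1: 0, chi_2: 1, chi_3: 0, chi_4: 3.

Explanation: Use <chi_rho, chi> = (1/|G|) sum_C |C| * chi_rho(C) * conj(chi(C)) with |G| = 10 for each irreducible chi in the table:
  <chi_rho, chi_1> = (1/10)[1*(7)*conj(1) + 2*(-3*sqrt(5)/2 - 1/2)*conj(1) + 2*(-1/2 + 3*sqrt(5)/2)*conj(1) + 5*(-1)*conj(1)]
      = (1/10)[(7) + (-3*sqrt(5) - 1) + (-1 + 3*sqrt(5)) + (-5)] = 0/10 = 0
  <chi_rho, chi_2> = (1/10)[1*(7)*conj(1) + 2*(-3*sqrt(5)/2 - 1/2)*conj(1) + 2*(-1/2 + 3*sqrt(5)/2)*conj(1) + 5*(-1)*conj(-1)]
      = (1/10)[(7) + (-3*sqrt(5) - 1) + (-1 + 3*sqrt(5)) + (5)] = 10/10 = 1
  <chi_rho, chi_3> = (1/10)[1*(7)*conj(2) + 2*(-3*sqrt(5)/2 - 1/2)*conj(-1/2 + sqrt(5)/2) + 2*(-1/2 + 3*sqrt(5)/2)*conj(-sqrt(5)/2 - 1/2) + 5*(-1)*conj(0)]
      = (1/10)[(14) + (-7 + sqrt(5)) + (-7 - sqrt(5)) + (0)] = 0/10 = 0
  <chi_rho, chi_4> = (1/10)[1*(7)*conj(2) + 2*(-3*sqrt(5)/2 - 1/2)*conj(-sqrt(5)/2 - 1/2) + 2*(-1/2 + 3*sqrt(5)/2)*conj(-1/2 + sqrt(5)/2) + 5*(-1)*conj(0)]
      = (1/10)[(14) + (2*sqrt(5) + 8) + (8 - 2*sqrt(5)) + (0)] = 30/10 = 3
Dimension check: dim(rho) = sum (mult * dim) = 0*1 + 1*1 + 0*2 + 3*2 = 7 = chi_rho(e) = 7.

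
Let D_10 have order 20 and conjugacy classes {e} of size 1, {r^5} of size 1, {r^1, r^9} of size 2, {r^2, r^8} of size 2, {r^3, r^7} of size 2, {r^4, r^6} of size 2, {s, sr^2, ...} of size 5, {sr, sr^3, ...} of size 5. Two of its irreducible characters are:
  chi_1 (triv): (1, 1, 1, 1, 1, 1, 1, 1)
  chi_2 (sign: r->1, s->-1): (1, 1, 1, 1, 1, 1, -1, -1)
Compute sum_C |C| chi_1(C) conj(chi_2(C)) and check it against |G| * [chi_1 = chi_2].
Sum = 0; so <chi_1, chi_2> = 0 (distinct irreducibles are orthogonal).

Why: Compute term by term over conjugacy classes (|C| * chi_1(C) * conj(chi_2(C))):
  1*(1)*conj(1) + 1*(1)*conj(1) + 2*(1)*conj(1) + 2*(1)*conj(1) + 2*(1)*conj(1) + 2*(1)*conj(1) + 5*(1)*conj(-1) + 5*(1)*conj(-1)
  = (1) + (1) + (2) + (2) + (2) + (2) + (-5) + (-5)
  = 0.
Dividing by |G| = 20 gives 0/20 = 0, matching the row-orthogonality relation <chi_1, chi_2> = [chi_1 = chi_2].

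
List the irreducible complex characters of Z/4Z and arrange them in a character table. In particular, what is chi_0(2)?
Character table of Z/4Z (irreps indexed chi_0,...,chi_3 with chi_k(m) = zeta_4^(k*m), zeta_4 = exp(2*pi*i/4)):
  irrep \ class  {0} (size 1)  {1} (size 1)  {2} (size 1)  {3} (size 1)
  chi_0          1             1             1             1           
  chi_1          1             I             -1            -I          
  chi_2          1             -1            1             -1          
  chi_3          1             -I            -1            I           

Spot check: chi_0(2) = zeta_4^(0*2) = zeta_4^0 = 1.

Justification: Z/4Z is abelian, so all 4 irreducible complex representations are 1-dimensional. They are given by chi_k(m) = zeta_4^(k*m) for k = 0,...,3. Row orthogonality: sum_m chi_k(m) conj(chi_l(m)) = 4 * [k = l].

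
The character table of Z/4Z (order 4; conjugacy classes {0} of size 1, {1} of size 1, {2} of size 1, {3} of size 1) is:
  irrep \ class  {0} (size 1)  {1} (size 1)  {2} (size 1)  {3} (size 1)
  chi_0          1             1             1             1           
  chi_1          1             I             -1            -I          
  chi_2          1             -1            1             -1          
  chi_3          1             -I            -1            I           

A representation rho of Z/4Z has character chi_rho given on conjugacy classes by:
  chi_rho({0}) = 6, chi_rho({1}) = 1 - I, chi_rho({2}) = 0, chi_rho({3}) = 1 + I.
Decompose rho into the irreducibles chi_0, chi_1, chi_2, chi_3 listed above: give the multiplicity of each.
Multiplicities: chi_0: 2, chi_1: 1, chi_2: 1, chi_3: 2.

Explanation: Use <chi_rho, chi> = (1/|G|) sum_C |C| * chi_rho(C) * conj(chi(C)) with |G| = 4 for each irreducible chi in the table:
  <chi_rho, chi_0> = (1/4)[1*(6)*conj(1) + 1*(1 - I)*conj(1) + 1*(0)*conj(1) + 1*(1 + I)*conj(1)]
      = (1/4)[(6) + (1 - I) + (0) + (1 + I)] = 8/4 = 2
  <chi_rho, chi_1> = (1/4)[1*(6)*conj(1) + 1*(1 - I)*conj(I) + 1*(0)*conj(-1) + 1*(1 + I)*conj(-I)]
      = (1/4)[(6) + (-1 - I) + (0) + (-1 + I)] = 4/4 = 1
  <chi_rho, chi_2> = (1/4)[1*(6)*conj(1) + 1*(1 - I)*conj(-1) + 1*(0)*conj(1) + 1*(1 + I)*conj(-1)]
      = (1/4)[(6) + (-1 + I) + (0) + (-1 - I)] = 4/4 = 1
  <chi_rho, chi_3> = (1/4)[1*(6)*conj(1) + 1*(1 - I)*conj(-I) + 1*(0)*conj(-1) + 1*(1 + I)*conj(I)]
      = (1/4)[(6) + (1 + I) + (0) + (1 - I)] = 8/4 = 2
(Exp terms are combined using exp(i*s)*conj(exp(i*t)) = exp(i*(s-t)), and sums of them are collapsed using the identity that for every m > 1 the m distinct m-th roots of unity sum to 0, e.g. 1 + exp(2*I*pi/3) + exp(-2*I*pi/3) = 0.)
Dimension check: dim(rho) = sum (mult * dim) = 2*1 + 1*1 + 1*1 + 2*1 = 6 = chi_rho(e) = 6.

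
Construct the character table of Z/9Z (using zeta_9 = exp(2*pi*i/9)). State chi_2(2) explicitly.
Character table of Z/9Z (irreps indexed chi_0,...,chi_8 with chi_k(m) = zeta_9^(k*m), zeta_9 = exp(2*pi*i/9)):
  irrep \ class  {0} (size 1)  {1} (size 1)    {2} (size 1)    {3} (size 1)    {4} (size 1)    {5} (size 1)    {6} (size 1)    {7} (size 1)    {8} (size 1)  
  chi_0          1             1               1               1               1               1               1               1               1             
  chi_1          1             exp(2*I*pi/9)   exp(4*I*pi/9)   exp(2*I*pi/3)   exp(8*I*pi/9)   exp(-8*I*pi/9)  exp(-2*I*pi/3)  exp(-4*I*pi/9)  exp(-2*I*pi/9)
  chi_2          1             exp(4*I*pi/9)   exp(8*I*pi/9)   exp(-2*I*pi/3)  exp(-2*I*pi/9)  exp(2*I*pi/9)   exp(2*I*pi/3)   exp(-8*I*pi/9)  exp(-4*I*pi/9)
  chi_3          1             exp(2*I*pi/3)   exp(-2*I*pi/3)  1               exp(2*I*pi/3)   exp(-2*I*pi/3)  1               exp(2*I*pi/3)   exp(-2*I*pi/3)
  chi_4          1             exp(8*I*pi/9)   exp(-2*I*pi/9)  exp(2*I*pi/3)   exp(-4*I*pi/9)  exp(4*I*pi/9)   exp(-2*I*pi/3)  exp(2*I*pi/9)   exp(-8*I*pi/9)
  chi_5          1             exp(-8*I*pi/9)  exp(2*I*pi/9)   exp(-2*I*pi/3)  exp(4*I*pi/9)   exp(-4*I*pi/9)  exp(2*I*pi/3)   exp(-2*I*pi/9)  exp(8*I*pi/9) 
  chi_6          1             exp(-2*I*pi/3)  exp(2*I*pi/3)   1               exp(-2*I*pi/3)  exp(2*I*pi/3)   1               exp(-2*I*pi/3)  exp(2*I*pi/3) 
  chi_7          1             exp(-4*I*pi/9)  exp(-8*I*pi/9)  exp(2*I*pi/3)   exp(2*I*pi/9)   exp(-2*I*pi/9)  exp(-2*I*pi/3)  exp(8*I*pi/9)   exp(4*I*pi/9) 
  chi_8          1             exp(-2*I*pi/9)  exp(-4*I*pi/9)  exp(-2*I*pi/3)  exp(-8*I*pi/9)  exp(8*I*pi/9)   exp(2*I*pi/3)   exp(4*I*pi/9)   exp(2*I*pi/9) 

Spot check: chi_2(2) = zeta_9^(2*2) = zeta_9^4 = exp(8*I*pi/9).

Solution. Z/9Z is abelian, so all 9 irreducible complex representations are 1-dimensional. They are given by chi_k(m) = zeta_9^(k*m) for k = 0,...,8. Row orthogonality: sum_m chi_k(m) conj(chi_l(m)) = 9 * [k = l].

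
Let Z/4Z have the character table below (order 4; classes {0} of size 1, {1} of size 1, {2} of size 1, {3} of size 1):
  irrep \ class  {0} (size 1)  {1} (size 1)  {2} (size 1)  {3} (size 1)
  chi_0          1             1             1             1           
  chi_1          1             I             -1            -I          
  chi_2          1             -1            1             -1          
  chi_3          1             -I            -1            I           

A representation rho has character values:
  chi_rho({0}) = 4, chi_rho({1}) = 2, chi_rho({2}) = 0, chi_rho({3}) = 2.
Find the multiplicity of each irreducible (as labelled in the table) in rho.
Multiplicities: chi_0: 2, chi_1: 1, chi_2: 0, chi_3: 1.

Reasoning: Use <chi_rho, chi> = (1/|G|) sum_C |C| * chi_rho(C) * conj(chi(C)) with |G| = 4 for each irreducible chi in the table:
  <chi_rho, chi_0> = (1/4)[1*(4)*conj(1) + 1*(2)*conj(1) + 1*(0)*conj(1) + 1*(2)*conj(1)]
      = (1/4)[(4) + (2) + (0) + (2)] = 8/4 = 2
  <chi_rho, chi_1> = (1/4)[1*(4)*conj(1) + 1*(2)*conj(I) + 1*(0)*conj(-1) + 1*(2)*conj(-I)]
      = (1/4)[(4) + (-2*I) + (0) + (2*I)] = 4/4 = 1
  <chi_rho, chi_2> = (1/4)[1*(4)*conj(1) + 1*(2)*conj(-1) + 1*(0)*conj(1) + 1*(2)*conj(-1)]
      = (1/4)[(4) + (-2) + (0) + (-2)] = 0/4 = 0
  <chi_rho, chi_3> = (1/4)[1*(4)*conj(1) + 1*(2)*conj(-I) + 1*(0)*conj(-1) + 1*(2)*conj(I)]
      = (1/4)[(4) + (2*I) + (0) + (-2*I)] = 4/4 = 1
(Exp terms are combined using exp(i*s)*conj(exp(i*t)) = exp(i*(s-t)), and sums of them are collapsed using the identity that for every m > 1 the m distinct m-th roots of unity sum to 0, e.g. 1 + exp(2*I*pi/3) + exp(-2*I*pi/3) = 0.)
Dimension check: dim(rho) = sum (mult * dim) = 2*1 + 1*1 + 0*1 + 1*1 = 4 = chi_rho(e) = 4.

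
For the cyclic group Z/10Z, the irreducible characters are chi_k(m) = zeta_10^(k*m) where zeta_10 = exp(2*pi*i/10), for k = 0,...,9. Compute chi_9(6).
chi_9(6) = zeta_10^54 = exp(4*I*pi/5)

Derivation: chi_9(6) = zeta_10^(9*6) = zeta_10^54. Since zeta_10^10 = 1, this equals zeta_10^4 = exp(2*pi*i*4/10) = exp(4*I*pi/5).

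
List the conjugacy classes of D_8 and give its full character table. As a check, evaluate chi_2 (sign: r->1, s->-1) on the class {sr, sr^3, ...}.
Conjugacy classes: {e} of size 1, {r^4} of size 1, {r^1, r^7} of size 2, {r^2, r^6} of size 2, {r^3, r^5} of size 2, {s, sr^2, ...} of size 4, {sr, sr^3, ...} of size 4.
Character table:
  irrep \ class              {e} (size 1)  {r^4} (size 1)  {r^1, r^7} (size 2)  {r^2, r^6} (size 2)  {r^3, r^5} (size 2)  {s, sr^2, ...} (size 4)  {sr, sr^3, ...} (size 4)
  chi_1 (triv)               1             1               1                    1                    1                    1                        1                       
  chi_2 (sign: r->1, s->-1)  1             1               1                    1                    1                    -1                       -1                      
  chi_3 (r->-1, s->1)        1             1               -1                   1                    -1                   1                        -1                      
  chi_4 (r->-1, s->-1)       1             1               -1                   1                    -1                   -1                       1                       
  chi_5 (2d, j=1)            2             -2              sqrt(2)              0                    -sqrt(2)             0                        0                       
  chi_6 (2d, j=2)            2             2               0                    -2                   0                    0                        0                       
  chi_7 (2d, j=3)            2             -2              -sqrt(2)             0                    sqrt(2)              0                        0                       

Spot check: chi_2 (sign: r->1, s->-1) on {sr, sr^3, ...} = -1.

Explanation: D_8 has order 2*8 = 16 with 7 conjugacy classes, hence 7 irreducibles. Sum of squared dims 1 + 1 + 1 + 1 + 4 + 4 + 4 = 16 = |G|. Linear characters come from the abelianisation; the 2-dimensional irreps have character r^k -> 2*cos(2*pi*j*k/8), reflections -> 0.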